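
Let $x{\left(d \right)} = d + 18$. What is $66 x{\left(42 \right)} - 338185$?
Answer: $-334225$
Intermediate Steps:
$x{\left(d \right)} = 18 + d$
$66 x{\left(42 \right)} - 338185 = 66 \left(18 + 42\right) - 338185 = 66 \cdot 60 - 338185 = 3960 - 338185 = -334225$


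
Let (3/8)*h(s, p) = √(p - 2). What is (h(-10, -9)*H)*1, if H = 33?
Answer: 88*I*√11 ≈ 291.86*I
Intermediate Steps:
h(s, p) = 8*√(-2 + p)/3 (h(s, p) = 8*√(p - 2)/3 = 8*√(-2 + p)/3)
(h(-10, -9)*H)*1 = ((8*√(-2 - 9)/3)*33)*1 = ((8*√(-11)/3)*33)*1 = ((8*(I*√11)/3)*33)*1 = ((8*I*√11/3)*33)*1 = (88*I*√11)*1 = 88*I*√11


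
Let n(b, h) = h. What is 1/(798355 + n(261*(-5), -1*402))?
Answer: 1/797953 ≈ 1.2532e-6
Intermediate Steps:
1/(798355 + n(261*(-5), -1*402)) = 1/(798355 - 1*402) = 1/(798355 - 402) = 1/797953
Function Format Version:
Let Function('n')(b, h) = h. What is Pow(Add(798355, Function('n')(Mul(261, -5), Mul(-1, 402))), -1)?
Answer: Rational(1, 797953) ≈ 1.2532e-6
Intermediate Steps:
Pow(Add(798355, Function('n')(Mul(261, -5), Mul(-1, 402))), -1) = Pow(Add(798355, Mul(-1, 402)), -1) = Pow(Add(798355, -402), -1) = Pow(797953, -1) = Rational(1, 797953)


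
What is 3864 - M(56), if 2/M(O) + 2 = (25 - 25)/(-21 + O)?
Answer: 3865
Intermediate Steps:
M(O) = -1 (M(O) = 2/(-2 + (25 - 25)/(-21 + O)) = 2/(-2 + 0/(-21 + O)) = 2/(-2 + 0) = 2/(-2) = 2*(-1/2) = -1)
3864 - M(56) = 3864 - 1*(-1) = 3864 + 1 = 3865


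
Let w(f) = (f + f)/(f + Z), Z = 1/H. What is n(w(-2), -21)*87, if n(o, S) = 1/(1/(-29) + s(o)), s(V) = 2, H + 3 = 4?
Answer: 841/19 ≈ 44.263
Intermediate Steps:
H = 1 (H = -3 + 4 = 1)
Z = 1 (Z = 1/1 = 1)
w(f) = 2*f/(1 + f) (w(f) = (f + f)/(f + 1) = (2*f)/(1 + f) = 2*f/(1 + f))
n(o, S) = 29/57 (n(o, S) = 1/(1/(-29) + 2) = 1/(-1/29 + 2) = 1/(57/29) = 29/57)
n(w(-2), -21)*87 = (29/57)*87 = 841/19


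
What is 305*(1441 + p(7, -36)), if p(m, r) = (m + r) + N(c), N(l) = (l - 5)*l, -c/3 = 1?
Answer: 437980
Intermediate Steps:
c = -3 (c = -3*1 = -3)
N(l) = l*(-5 + l) (N(l) = (-5 + l)*l = l*(-5 + l))
p(m, r) = 24 + m + r (p(m, r) = (m + r) - 3*(-5 - 3) = (m + r) - 3*(-8) = (m + r) + 24 = 24 + m + r)
305*(1441 + p(7, -36)) = 305*(1441 + (24 + 7 - 36)) = 305*(1441 - 5) = 305*1436 = 437980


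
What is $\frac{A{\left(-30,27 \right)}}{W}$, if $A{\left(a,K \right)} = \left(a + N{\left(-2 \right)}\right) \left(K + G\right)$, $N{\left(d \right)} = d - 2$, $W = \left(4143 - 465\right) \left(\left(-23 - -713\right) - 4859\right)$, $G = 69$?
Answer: $\frac{544}{2555597} \approx 0.00021287$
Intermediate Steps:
$W = -15333582$ ($W = 3678 \left(\left(-23 + 713\right) - 4859\right) = 3678 \left(690 - 4859\right) = 3678 \left(-4169\right) = -15333582$)
$N{\left(d \right)} = -2 + d$ ($N{\left(d \right)} = d - 2 = -2 + d$)
$A{\left(a,K \right)} = \left(-4 + a\right) \left(69 + K\right)$ ($A{\left(a,K \right)} = \left(a - 4\right) \left(K + 69\right) = \left(a - 4\right) \left(69 + K\right) = \left(-4 + a\right) \left(69 + K\right)$)
$\frac{A{\left(-30,27 \right)}}{W} = \frac{-276 - 108 + 69 \left(-30\right) + 27 \left(-30\right)}{-15333582} = \left(-276 - 108 - 2070 - 810\right) \left(- \frac{1}{15333582}\right) = \left(-3264\right) \left(- \frac{1}{15333582}\right) = \frac{544}{2555597}$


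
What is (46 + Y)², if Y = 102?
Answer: 21904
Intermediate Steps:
(46 + Y)² = (46 + 102)² = 148² = 21904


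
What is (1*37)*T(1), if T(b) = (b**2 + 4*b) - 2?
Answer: 111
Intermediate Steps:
T(b) = -2 + b**2 + 4*b
(1*37)*T(1) = (1*37)*(-2 + 1**2 + 4*1) = 37*(-2 + 1 + 4) = 37*3 = 111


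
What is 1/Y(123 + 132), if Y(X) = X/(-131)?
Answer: -131/255 ≈ -0.51373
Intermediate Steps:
Y(X) = -X/131 (Y(X) = X*(-1/131) = -X/131)
1/Y(123 + 132) = 1/(-(123 + 132)/131) = 1/(-1/131*255) = 1/(-255/131) = -131/255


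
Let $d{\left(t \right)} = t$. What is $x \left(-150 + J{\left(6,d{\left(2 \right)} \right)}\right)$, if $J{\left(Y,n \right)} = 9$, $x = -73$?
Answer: $10293$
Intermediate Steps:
$x \left(-150 + J{\left(6,d{\left(2 \right)} \right)}\right) = - 73 \left(-150 + 9\right) = \left(-73\right) \left(-141\right) = 10293$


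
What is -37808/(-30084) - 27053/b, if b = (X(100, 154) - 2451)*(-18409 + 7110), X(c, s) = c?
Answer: 250878980335/199787460429 ≈ 1.2557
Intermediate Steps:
b = 26563949 (b = (100 - 2451)*(-18409 + 7110) = -2351*(-11299) = 26563949)
-37808/(-30084) - 27053/b = -37808/(-30084) - 27053/26563949 = -37808*(-1/30084) - 27053*1/26563949 = 9452/7521 - 27053/26563949 = 250878980335/199787460429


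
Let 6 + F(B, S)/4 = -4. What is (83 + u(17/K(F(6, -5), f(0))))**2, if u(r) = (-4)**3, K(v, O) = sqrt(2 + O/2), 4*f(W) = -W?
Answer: 361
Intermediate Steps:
f(W) = -W/4 (f(W) = (-W)/4 = -W/4)
F(B, S) = -40 (F(B, S) = -24 + 4*(-4) = -24 - 16 = -40)
K(v, O) = sqrt(2 + O/2) (K(v, O) = sqrt(2 + O*(1/2)) = sqrt(2 + O/2))
u(r) = -64
(83 + u(17/K(F(6, -5), f(0))))**2 = (83 - 64)**2 = 19**2 = 361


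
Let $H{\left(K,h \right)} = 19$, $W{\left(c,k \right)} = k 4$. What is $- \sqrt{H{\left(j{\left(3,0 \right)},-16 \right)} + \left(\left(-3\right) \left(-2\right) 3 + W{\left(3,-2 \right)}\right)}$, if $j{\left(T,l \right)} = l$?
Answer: $- \sqrt{29} \approx -5.3852$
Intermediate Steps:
$W{\left(c,k \right)} = 4 k$
$- \sqrt{H{\left(j{\left(3,0 \right)},-16 \right)} + \left(\left(-3\right) \left(-2\right) 3 + W{\left(3,-2 \right)}\right)} = - \sqrt{19 + \left(\left(-3\right) \left(-2\right) 3 + 4 \left(-2\right)\right)} = - \sqrt{19 + \left(6 \cdot 3 - 8\right)} = - \sqrt{19 + \left(18 - 8\right)} = - \sqrt{19 + 10} = - \sqrt{29}$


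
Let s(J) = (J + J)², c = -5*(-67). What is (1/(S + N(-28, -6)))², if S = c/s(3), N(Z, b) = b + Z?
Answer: 1296/790321 ≈ 0.0016398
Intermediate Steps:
c = 335
N(Z, b) = Z + b
s(J) = 4*J² (s(J) = (2*J)² = 4*J²)
S = 335/36 (S = 335/((4*3²)) = 335/((4*9)) = 335/36 ≈ 9.3056)
(1/(S + N(-28, -6)))² = (1/(335/36 + (-28 - 6)))² = (1/(335/36 - 34))² = (1/(-889/36))² = (-36/889)² = 1296/790321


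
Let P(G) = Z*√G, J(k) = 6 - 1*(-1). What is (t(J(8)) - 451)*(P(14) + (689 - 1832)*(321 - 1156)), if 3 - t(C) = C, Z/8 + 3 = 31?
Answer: -434254275 - 101920*√14 ≈ -4.3464e+8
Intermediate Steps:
J(k) = 7 (J(k) = 6 + 1 = 7)
Z = 224 (Z = -24 + 8*31 = -24 + 248 = 224)
t(C) = 3 - C
P(G) = 224*√G
(t(J(8)) - 451)*(P(14) + (689 - 1832)*(321 - 1156)) = ((3 - 1*7) - 451)*(224*√14 + (689 - 1832)*(321 - 1156)) = ((3 - 7) - 451)*(224*√14 - 1143*(-835)) = (-4 - 451)*(224*√14 + 954405) = -455*(954405 + 224*√14) = -434254275 - 101920*√14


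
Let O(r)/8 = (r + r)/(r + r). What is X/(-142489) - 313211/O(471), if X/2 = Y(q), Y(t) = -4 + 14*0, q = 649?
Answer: -44629122115/1139912 ≈ -39151.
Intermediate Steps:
O(r) = 8 (O(r) = 8*((r + r)/(r + r)) = 8*((2*r)/((2*r))) = 8*((2*r)*(1/(2*r))) = 8*1 = 8)
Y(t) = -4 (Y(t) = -4 + 0 = -4)
X = -8 (X = 2*(-4) = -8)
X/(-142489) - 313211/O(471) = -8/(-142489) - 313211/8 = -8*(-1/142489) - 313211*⅛ = 8/142489 - 313211/8 = -44629122115/1139912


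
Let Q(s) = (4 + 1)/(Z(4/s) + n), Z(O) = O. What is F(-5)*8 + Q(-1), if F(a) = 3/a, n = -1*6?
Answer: -53/10 ≈ -5.3000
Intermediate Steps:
n = -6
Q(s) = 5/(-6 + 4/s) (Q(s) = (4 + 1)/(4/s - 6) = 5/(-6 + 4/s))
F(-5)*8 + Q(-1) = (3/(-5))*8 - 5*(-1)/(-4 + 6*(-1)) = (3*(-1/5))*8 - 5*(-1)/(-4 - 6) = -3/5*8 - 5*(-1)/(-10) = -24/5 - 5*(-1)*(-1/10) = -24/5 - 1/2 = -53/10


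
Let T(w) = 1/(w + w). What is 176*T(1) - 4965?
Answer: -4877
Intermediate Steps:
T(w) = 1/(2*w)
176*T(1) - 4965 = 176*((½)/1) - 4965 = 176*((½)*1) - 4965 = 176*(½) - 4965 = 88 - 4965 = -4877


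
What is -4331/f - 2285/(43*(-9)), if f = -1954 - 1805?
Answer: 3421804/484911 ≈ 7.0566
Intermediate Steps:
f = -3759
-4331/f - 2285/(43*(-9)) = -4331/(-3759) - 2285/(43*(-9)) = -4331*(-1/3759) - 2285/(-387) = 4331/3759 - 2285*(-1/387) = 4331/3759 + 2285/387 = 3421804/484911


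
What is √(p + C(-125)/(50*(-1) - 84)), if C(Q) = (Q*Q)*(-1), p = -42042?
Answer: I*√752812402/134 ≈ 204.76*I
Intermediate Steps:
C(Q) = -Q² (C(Q) = Q²*(-1) = -Q²)
√(p + C(-125)/(50*(-1) - 84)) = √(-42042 + (-1*(-125)²)/(50*(-1) - 84)) = √(-42042 + (-1*15625)/(-50 - 84)) = √(-42042 - 15625/(-134)) = √(-42042 - 15625*(-1/134)) = √(-42042 + 15625/134) = √(-5618003/134) = I*√752812402/134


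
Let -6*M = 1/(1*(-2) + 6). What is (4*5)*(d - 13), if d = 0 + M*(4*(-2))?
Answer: -760/3 ≈ -253.33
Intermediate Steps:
M = -1/24 (M = -1/(6*(1*(-2) + 6)) = -1/(6*(-2 + 6)) = -⅙/4 = -⅙*¼ = -1/24 ≈ -0.041667)
d = ⅓ (d = 0 - (-2)/6 = 0 - 1/24*(-8) = 0 + ⅓ = ⅓ ≈ 0.33333)
(4*5)*(d - 13) = (4*5)*(⅓ - 13) = 20*(-38/3) = -760/3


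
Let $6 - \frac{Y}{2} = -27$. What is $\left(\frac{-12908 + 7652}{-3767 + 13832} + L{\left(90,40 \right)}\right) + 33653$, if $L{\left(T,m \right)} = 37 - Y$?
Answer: $\frac{112806768}{3355} \approx 33624.0$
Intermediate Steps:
$Y = 66$ ($Y = 12 - -54 = 12 + 54 = 66$)
$L{\left(T,m \right)} = -29$ ($L{\left(T,m \right)} = 37 - 66 = -29$)
$\left(\frac{-12908 + 7652}{-3767 + 13832} + L{\left(90,40 \right)}\right) + 33653 = \left(\frac{-12908 + 7652}{-3767 + 13832} - 29\right) + 33653 = \left(- \frac{5256}{10065} - 29\right) + 33653 = \left(\left(-5256\right) \frac{1}{10065} - 29\right) + 33653 = \left(- \frac{1752}{3355} - 29\right) + 33653 = - \frac{99047}{3355} + 33653 = \frac{112806768}{3355}$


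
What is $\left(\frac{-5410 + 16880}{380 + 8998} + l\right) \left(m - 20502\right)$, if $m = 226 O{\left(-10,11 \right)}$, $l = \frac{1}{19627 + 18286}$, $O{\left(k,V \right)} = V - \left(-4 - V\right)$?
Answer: $- \frac{3180215191744}{177774057} \approx -17889.0$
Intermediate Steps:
$O{\left(k,V \right)} = 4 + 2 V$ ($O{\left(k,V \right)} = V + \left(4 + V\right) = 4 + 2 V$)
$l = \frac{1}{37913} \approx 2.6376 \cdot 10^{-5}$
$m = 5876$ ($m = 226 \left(4 + 2 \cdot 11\right) = 226 \left(4 + 22\right) = 226 \cdot 26 = 5876$)
$\left(\frac{-5410 + 16880}{380 + 8998} + l\right) \left(m - 20502\right) = \left(\frac{-5410 + 16880}{380 + 8998} + \frac{1}{37913}\right) \left(5876 - 20502\right) = \left(\frac{11470}{9378} + \frac{1}{37913}\right) \left(-14626\right) = \left(11470 \cdot \frac{1}{9378} + \frac{1}{37913}\right) \left(-14626\right) = \left(\frac{5735}{4689} + \frac{1}{37913}\right) \left(-14626\right) = \frac{217435744}{177774057} \left(-14626\right) = - \frac{3180215191744}{177774057}$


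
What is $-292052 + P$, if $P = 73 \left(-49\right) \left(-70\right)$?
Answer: $-41662$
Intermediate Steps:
$P = 250390$ ($P = \left(-3577\right) \left(-70\right) = 250390$)
$-292052 + P = -292052 + 250390 = -41662$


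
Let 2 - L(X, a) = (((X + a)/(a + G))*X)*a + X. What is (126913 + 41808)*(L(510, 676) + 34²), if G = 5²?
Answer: -68910905647752/701 ≈ -9.8304e+10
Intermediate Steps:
G = 25
L(X, a) = 2 - X - X*a*(X + a)/(25 + a) (L(X, a) = 2 - ((((X + a)/(a + 25))*X)*a + X) = 2 - ((((X + a)/(25 + a))*X)*a + X) = 2 - ((X*(X + a)/(25 + a))*a + X) = 2 - (X*a*(X + a)/(25 + a) + X) = 2 - (X + X*a*(X + a)/(25 + a)) = 2 + (-X - X*a*(X + a)/(25 + a)) = 2 - X - X*a*(X + a)/(25 + a))
(126913 + 41808)*(L(510, 676) + 34²) = (126913 + 41808)*((50 - 25*510 + 2*676 - 1*510*676 - 1*510*676² - 1*676*510²)/(25 + 676) + 34²) = 168721*((50 - 12750 + 1352 - 344760 - 1*510*456976 - 1*676*260100)/701 + 1156) = 168721*((50 - 12750 + 1352 - 344760 - 233057760 - 175827600)/701 + 1156) = 168721*((1/701)*(-409241468) + 1156) = 168721*(-409241468/701 + 1156) = 168721*(-408431112/701) = -68910905647752/701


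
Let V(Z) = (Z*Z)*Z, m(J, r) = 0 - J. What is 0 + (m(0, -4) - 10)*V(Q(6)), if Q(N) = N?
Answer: -2160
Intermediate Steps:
m(J, r) = -J
V(Z) = Z³ (V(Z) = Z²*Z = Z³)
0 + (m(0, -4) - 10)*V(Q(6)) = 0 + (-1*0 - 10)*6³ = 0 + (0 - 10)*216 = 0 - 10*216 = 0 - 2160 = -2160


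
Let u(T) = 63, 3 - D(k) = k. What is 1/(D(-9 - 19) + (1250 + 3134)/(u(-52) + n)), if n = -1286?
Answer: 1223/33529 ≈ 0.036476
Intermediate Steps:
D(k) = 3 - k
1/(D(-9 - 19) + (1250 + 3134)/(u(-52) + n)) = 1/((3 - (-9 - 19)) + (1250 + 3134)/(63 - 1286)) = 1/((3 - 1*(-28)) + 4384/(-1223)) = 1/((3 + 28) + 4384*(-1/1223)) = 1/(31 - 4384/1223) = 1/(33529/1223) = 1223/33529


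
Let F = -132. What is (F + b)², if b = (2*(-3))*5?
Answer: 26244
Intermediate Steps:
b = -30 (b = -6*5 = -30)
(F + b)² = (-132 - 30)² = (-162)² = 26244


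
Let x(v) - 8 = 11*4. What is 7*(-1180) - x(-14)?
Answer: -8312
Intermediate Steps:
x(v) = 52 (x(v) = 8 + 11*4 = 8 + 44 = 52)
7*(-1180) - x(-14) = 7*(-1180) - 1*52 = -8260 - 52 = -8312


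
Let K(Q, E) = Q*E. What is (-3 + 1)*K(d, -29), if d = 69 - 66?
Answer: 174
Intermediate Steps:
d = 3
K(Q, E) = E*Q
(-3 + 1)*K(d, -29) = (-3 + 1)*(-29*3) = -2*(-87) = 174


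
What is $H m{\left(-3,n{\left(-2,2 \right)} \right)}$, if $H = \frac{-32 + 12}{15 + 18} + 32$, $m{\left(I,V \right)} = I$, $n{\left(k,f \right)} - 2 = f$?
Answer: $- \frac{1036}{11} \approx -94.182$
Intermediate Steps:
$n{\left(k,f \right)} = 2 + f$
$H = \frac{1036}{33}$ ($H = - \frac{20}{33} + 32 = \frac{1036}{33} \approx 31.394$)
$H m{\left(-3,n{\left(-2,2 \right)} \right)} = \frac{1036}{33} \left(-3\right) = - \frac{1036}{11}$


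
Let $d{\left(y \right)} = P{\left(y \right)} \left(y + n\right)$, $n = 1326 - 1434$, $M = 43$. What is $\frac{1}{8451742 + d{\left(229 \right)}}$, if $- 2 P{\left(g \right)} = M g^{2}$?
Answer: $- \frac{2}{255947039} \approx -7.8141 \cdot 10^{-9}$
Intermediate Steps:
$P{\left(g \right)} = - \frac{43 g^{2}}{2}$
$n = -108$
$d{\left(y \right)} = - \frac{43 y^{2} \left(-108 + y\right)}{2}$ ($d{\left(y \right)} = - \frac{43 y^{2}}{2} \left(y - 108\right) = - \frac{43 y^{2}}{2} \left(-108 + y\right) = - \frac{43 y^{2} \left(-108 + y\right)}{2}$)
$\frac{1}{8451742 + d{\left(229 \right)}} = \frac{1}{8451742 + \frac{43 \cdot 229^{2} \left(108 - 229\right)}{2}} = \frac{1}{8451742 + \frac{43}{2} \cdot 52441 \left(108 - 229\right)} = \frac{1}{8451742 + \frac{43}{2} \cdot 52441 \left(-121\right)} = \frac{1}{8451742 - \frac{272850523}{2}} = \frac{1}{- \frac{255947039}{2}} = - \frac{2}{255947039}$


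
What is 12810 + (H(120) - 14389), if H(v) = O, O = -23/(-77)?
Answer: -121560/77 ≈ -1578.7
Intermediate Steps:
O = 23/77 (O = -23*(-1/77) = 23/77 ≈ 0.29870)
H(v) = 23/77
12810 + (H(120) - 14389) = 12810 + (23/77 - 14389) = 12810 - 1107930/77 = -121560/77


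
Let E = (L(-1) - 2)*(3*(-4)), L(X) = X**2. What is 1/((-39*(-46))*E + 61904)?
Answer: 1/83432 ≈ 1.1986e-5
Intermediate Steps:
E = 12 (E = ((-1)**2 - 2)*(3*(-4)) = (1 - 2)*(-12) = -1*(-12) = 12)
1/((-39*(-46))*E + 61904) = 1/(-39*(-46)*12 + 61904) = 1/(1794*12 + 61904) = 1/(21528 + 61904) = 1/83432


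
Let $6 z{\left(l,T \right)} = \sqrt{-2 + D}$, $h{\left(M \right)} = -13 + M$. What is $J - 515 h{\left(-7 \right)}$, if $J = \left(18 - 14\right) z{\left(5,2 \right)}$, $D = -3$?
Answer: $10300 + \frac{2 i \sqrt{5}}{3} \approx 10300.0 + 1.4907 i$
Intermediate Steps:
$z{\left(l,T \right)} = \frac{i \sqrt{5}}{6}$ ($z{\left(l,T \right)} = \frac{\sqrt{-2 - 3}}{6} = \frac{\sqrt{-5}}{6} = \frac{i \sqrt{5}}{6}$)
$J = \frac{2 i \sqrt{5}}{3}$ ($J = \left(18 - 14\right) \frac{i \sqrt{5}}{6} = 4 \frac{i \sqrt{5}}{6} = \frac{2 i \sqrt{5}}{3} \approx 1.4907 i$)
$J - 515 h{\left(-7 \right)} = \frac{2 i \sqrt{5}}{3} - 515 \left(-13 - 7\right) = \frac{2 i \sqrt{5}}{3} - -10300 = \frac{2 i \sqrt{5}}{3} + 10300 = 10300 + \frac{2 i \sqrt{5}}{3}$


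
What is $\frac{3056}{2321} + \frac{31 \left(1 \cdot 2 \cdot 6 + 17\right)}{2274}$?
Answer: $\frac{9035923}{5277954} \approx 1.712$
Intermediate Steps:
$\frac{3056}{2321} + \frac{31 \left(1 \cdot 2 \cdot 6 + 17\right)}{2274} = 3056 \cdot \frac{1}{2321} + 31 \left(2 \cdot 6 + 17\right) \frac{1}{2274} = \frac{3056}{2321} + 31 \left(12 + 17\right) \frac{1}{2274} = \frac{3056}{2321} + 31 \cdot 29 \cdot \frac{1}{2274} = \frac{3056}{2321} + 899 \cdot \frac{1}{2274} = \frac{3056}{2321} + \frac{899}{2274} = \frac{9035923}{5277954}$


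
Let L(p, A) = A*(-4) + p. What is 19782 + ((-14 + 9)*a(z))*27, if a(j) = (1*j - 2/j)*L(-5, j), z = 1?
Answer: 18567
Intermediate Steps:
L(p, A) = p - 4*A (L(p, A) = -4*A + p = p - 4*A)
a(j) = (-5 - 4*j)*(j - 2/j) (a(j) = (1*j - 2/j)*(-5 - 4*j) = (j - 2/j)*(-5 - 4*j) = (-5 - 4*j)*(j - 2/j))
19782 + ((-14 + 9)*a(z))*27 = 19782 + ((-14 + 9)*(-1*(-2 + 1²)*(5 + 4*1)/1))*27 = 19782 - (-5)*(-2 + 1)*(5 + 4)*27 = 19782 - (-5)*(-1)*9*27 = 19782 - 5*9*27 = 19782 - 45*27 = 19782 - 1215 = 18567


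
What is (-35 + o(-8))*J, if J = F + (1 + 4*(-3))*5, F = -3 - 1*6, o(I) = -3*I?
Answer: 704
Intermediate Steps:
F = -9 (F = -3 - 6 = -9)
J = -64 (J = -9 + (1 + 4*(-3))*5 = -9 + (1 - 12)*5 = -9 - 11*5 = -9 - 55 = -64)
(-35 + o(-8))*J = (-35 - 3*(-8))*(-64) = (-35 + 24)*(-64) = -11*(-64) = 704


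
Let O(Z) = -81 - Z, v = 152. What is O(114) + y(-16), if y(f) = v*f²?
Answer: 38717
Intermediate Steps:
y(f) = 152*f²
O(114) + y(-16) = (-81 - 1*114) + 152*(-16)² = (-81 - 114) + 152*256 = -195 + 38912 = 38717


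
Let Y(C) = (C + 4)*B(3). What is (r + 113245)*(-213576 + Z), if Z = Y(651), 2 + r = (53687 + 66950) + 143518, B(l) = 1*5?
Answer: -79367176798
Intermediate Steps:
B(l) = 5
r = 264153 (r = -2 + ((53687 + 66950) + 143518) = -2 + (120637 + 143518) = -2 + 264155 = 264153)
Y(C) = 20 + 5*C (Y(C) = (C + 4)*5 = (4 + C)*5 = 20 + 5*C)
Z = 3275 (Z = 20 + 5*651 = 20 + 3255 = 3275)
(r + 113245)*(-213576 + Z) = (264153 + 113245)*(-213576 + 3275) = 377398*(-210301) = -79367176798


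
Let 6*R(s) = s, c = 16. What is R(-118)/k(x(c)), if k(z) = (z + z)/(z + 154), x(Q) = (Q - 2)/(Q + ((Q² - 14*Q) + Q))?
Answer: -13865/2 ≈ -6932.5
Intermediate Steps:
R(s) = s/6
x(Q) = (-2 + Q)/(Q² - 12*Q) (x(Q) = (-2 + Q)/(Q + (Q² - 13*Q)) = (-2 + Q)/(Q² - 12*Q))
k(z) = 2*z/(154 + z) (k(z) = (2*z)/(154 + z) = 2*z/(154 + z))
R(-118)/k(x(c)) = ((⅙)*(-118))/((2*((-2 + 16)/(16*(-12 + 16)))/(154 + (-2 + 16)/(16*(-12 + 16))))) = -59/(3*(2*((1/16)*14/4)/(154 + (1/16)*14/4))) = -59/(3*(2*((1/16)*(¼)*14)/(154 + (1/16)*(¼)*14))) = -59/(3*(2*(7/32)/(154 + 7/32))) = -59/(3*(2*(7/32)/(4935/32))) = -59/(3*(2*(7/32)*(32/4935))) = -59/(3*2/705) = -59/3*705/2 = -13865/2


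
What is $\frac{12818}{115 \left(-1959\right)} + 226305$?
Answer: $\frac{50983109107}{225285} \approx 2.2631 \cdot 10^{5}$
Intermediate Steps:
$\frac{12818}{115 \left(-1959\right)} + 226305 = \frac{12818}{-225285} + 226305 = 12818 \left(- \frac{1}{225285}\right) + 226305 = - \frac{12818}{225285} + 226305 = \frac{50983109107}{225285}$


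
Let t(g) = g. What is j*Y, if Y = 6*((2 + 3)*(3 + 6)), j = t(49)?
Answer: 13230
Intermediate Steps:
j = 49
Y = 270 (Y = 6*(5*9) = 6*45 = 270)
j*Y = 49*270 = 13230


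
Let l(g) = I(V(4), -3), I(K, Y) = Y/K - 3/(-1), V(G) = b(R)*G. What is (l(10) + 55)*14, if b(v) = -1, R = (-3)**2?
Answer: 1645/2 ≈ 822.50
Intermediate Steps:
R = 9
V(G) = -G
I(K, Y) = 3 + Y/K (I(K, Y) = Y/K - 3*(-1) = Y/K + 3 = 3 + Y/K)
l(g) = 15/4 (l(g) = 3 - 3/((-1*4)) = 3 - 3/(-4) = 3 - 3*(-1/4) = 3 + 3/4 = 15/4)
(l(10) + 55)*14 = (15/4 + 55)*14 = (235/4)*14 = 1645/2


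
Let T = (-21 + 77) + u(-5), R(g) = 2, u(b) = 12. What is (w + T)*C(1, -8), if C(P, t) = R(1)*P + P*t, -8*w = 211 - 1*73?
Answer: -609/2 ≈ -304.50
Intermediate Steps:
w = -69/4 (w = -(211 - 1*73)/8 = -(211 - 73)/8 = -1/8*138 = -69/4 ≈ -17.250)
C(P, t) = 2*P + P*t
T = 68 (T = (-21 + 77) + 12 = 56 + 12 = 68)
(w + T)*C(1, -8) = (-69/4 + 68)*(1*(2 - 8)) = 203*(1*(-6))/4 = (203/4)*(-6) = -609/2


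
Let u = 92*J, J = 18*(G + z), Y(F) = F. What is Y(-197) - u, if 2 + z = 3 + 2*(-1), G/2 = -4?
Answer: 14707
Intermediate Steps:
G = -8 (G = 2*(-4) = -8)
z = -1 (z = -2 + (3 + 2*(-1)) = -2 + (3 - 2) = -2 + 1 = -1)
J = -162 (J = 18*(-8 - 1) = 18*(-9) = -162)
u = -14904 (u = 92*(-162) = -14904)
Y(-197) - u = -197 - 1*(-14904) = -197 + 14904 = 14707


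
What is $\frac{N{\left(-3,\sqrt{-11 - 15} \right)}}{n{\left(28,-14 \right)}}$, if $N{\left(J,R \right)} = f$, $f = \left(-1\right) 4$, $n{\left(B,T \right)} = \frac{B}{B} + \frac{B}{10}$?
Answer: $- \frac{20}{19} \approx -1.0526$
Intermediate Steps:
$n{\left(B,T \right)} = 1 + \frac{B}{10}$ ($n{\left(B,T \right)} = 1 + B \frac{1}{10} = 1 + \frac{B}{10}$)
$f = -4$
$N{\left(J,R \right)} = -4$
$\frac{N{\left(-3,\sqrt{-11 - 15} \right)}}{n{\left(28,-14 \right)}} = - \frac{4}{1 + \frac{1}{10} \cdot 28} = - \frac{4}{1 + \frac{14}{5}} = - \frac{4}{\frac{19}{5}} = \left(-4\right) \frac{5}{19} = - \frac{20}{19}$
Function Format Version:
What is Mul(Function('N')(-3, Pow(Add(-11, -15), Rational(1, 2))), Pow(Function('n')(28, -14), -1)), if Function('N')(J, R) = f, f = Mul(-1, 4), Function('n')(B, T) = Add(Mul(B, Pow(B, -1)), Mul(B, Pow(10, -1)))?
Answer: Rational(-20, 19) ≈ -1.0526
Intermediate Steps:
Function('n')(B, T) = Add(1, Mul(Rational(1, 10), B)) (Function('n')(B, T) = Add(1, Mul(B, Rational(1, 10))) = Add(1, Mul(Rational(1, 10), B)))
f = -4
Function('N')(J, R) = -4
Mul(Function('N')(-3, Pow(Add(-11, -15), Rational(1, 2))), Pow(Function('n')(28, -14), -1)) = Mul(-4, Pow(Add(1, Mul(Rational(1, 10), 28)), -1)) = Mul(-4, Pow(Add(1, Rational(14, 5)), -1)) = Mul(-4, Pow(Rational(19, 5), -1)) = Mul(-4, Rational(5, 19)) = Rational(-20, 19)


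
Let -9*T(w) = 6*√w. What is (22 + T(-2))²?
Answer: 4348/9 - 88*I*√2/3 ≈ 483.11 - 41.484*I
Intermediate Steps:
T(w) = -2*√w/3
(22 + T(-2))² = (22 - 2*I*√2/3)²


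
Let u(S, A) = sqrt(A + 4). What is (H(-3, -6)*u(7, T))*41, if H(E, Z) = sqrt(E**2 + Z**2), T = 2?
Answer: 123*sqrt(30) ≈ 673.70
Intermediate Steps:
u(S, A) = sqrt(4 + A)
(H(-3, -6)*u(7, T))*41 = (sqrt((-3)**2 + (-6)**2)*sqrt(4 + 2))*41 = (sqrt(9 + 36)*sqrt(6))*41 = (sqrt(45)*sqrt(6))*41 = ((3*sqrt(5))*sqrt(6))*41 = (3*sqrt(30))*41 = 123*sqrt(30)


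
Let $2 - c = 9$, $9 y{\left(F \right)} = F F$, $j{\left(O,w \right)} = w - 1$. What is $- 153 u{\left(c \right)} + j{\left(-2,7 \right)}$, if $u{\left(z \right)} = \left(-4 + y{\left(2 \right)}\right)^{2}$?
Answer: $- \frac{17354}{9} \approx -1928.2$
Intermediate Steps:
$j{\left(O,w \right)} = -1 + w$
$y{\left(F \right)} = \frac{F^{2}}{9}$ ($y{\left(F \right)} = \frac{F F}{9} = \frac{F^{2}}{9}$)
$c = -7$ ($c = 2 - 9 = -7$)
$u{\left(z \right)} = \frac{1024}{81}$ ($u{\left(z \right)} = \left(-4 + \frac{2^{2}}{9}\right)^{2} = \left(-4 + \frac{1}{9} \cdot 4\right)^{2} = \left(-4 + \frac{4}{9}\right)^{2} = \left(- \frac{32}{9}\right)^{2} = \frac{1024}{81}$)
$- 153 u{\left(c \right)} + j{\left(-2,7 \right)} = \left(-153\right) \frac{1024}{81} + \left(-1 + 7\right) = - \frac{17408}{9} + 6 = - \frac{17354}{9}$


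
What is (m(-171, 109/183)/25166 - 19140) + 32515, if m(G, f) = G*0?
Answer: 13375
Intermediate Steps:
m(G, f) = 0
(m(-171, 109/183)/25166 - 19140) + 32515 = (0/25166 - 19140) + 32515 = (0*(1/25166) - 19140) + 32515 = (0 - 19140) + 32515 = -19140 + 32515 = 13375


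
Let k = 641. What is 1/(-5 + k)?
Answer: 1/636 ≈ 0.0015723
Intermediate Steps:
1/(-5 + k) = 1/(-5 + 641) = 1/636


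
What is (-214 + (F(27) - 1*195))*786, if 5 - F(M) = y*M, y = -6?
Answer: -190212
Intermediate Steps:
F(M) = 5 + 6*M (F(M) = 5 - (-6)*M = 5 + 6*M)
(-214 + (F(27) - 1*195))*786 = (-214 + ((5 + 6*27) - 1*195))*786 = (-214 + ((5 + 162) - 195))*786 = (-214 + (167 - 195))*786 = (-214 - 28)*786 = -242*786 = -190212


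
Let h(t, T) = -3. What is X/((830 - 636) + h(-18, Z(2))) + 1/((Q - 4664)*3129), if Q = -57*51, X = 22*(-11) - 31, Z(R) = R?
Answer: -6467277098/4524724869 ≈ -1.4293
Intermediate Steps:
X = -273 (X = -242 - 31 = -273)
Q = -2907
X/((830 - 636) + h(-18, Z(2))) + 1/((Q - 4664)*3129) = -273/((830 - 636) - 3) + 1/(-2907 - 4664*3129) = -273/(194 - 3) + (1/3129)/(-7571) = -273/191 - 1/7571*1/3129 = -273*1/191 - 1/23689659 = -273/191 - 1/23689659 = -6467277098/4524724869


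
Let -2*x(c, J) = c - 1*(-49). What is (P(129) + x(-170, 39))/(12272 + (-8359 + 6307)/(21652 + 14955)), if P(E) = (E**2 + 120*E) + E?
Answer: 2365580947/898478104 ≈ 2.6329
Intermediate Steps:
P(E) = E**2 + 121*E
x(c, J) = -49/2 - c/2 (x(c, J) = -(c - 1*(-49))/2 = -(c + 49)/2 = -(49 + c)/2 = -49/2 - c/2)
(P(129) + x(-170, 39))/(12272 + (-8359 + 6307)/(21652 + 14955)) = (129*(121 + 129) + (-49/2 - 1/2*(-170)))/(12272 + (-8359 + 6307)/(21652 + 14955)) = (129*250 + (-49/2 + 85))/(12272 - 2052/36607) = (32250 + 121/2)/(12272 - 2052*1/36607) = 64621/(2*(12272 - 2052/36607)) = 64621/(2*(449239052/36607)) = (64621/2)*(36607/449239052) = 2365580947/898478104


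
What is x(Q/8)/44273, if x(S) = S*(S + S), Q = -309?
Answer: 95481/1416736 ≈ 0.067395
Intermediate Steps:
x(S) = 2*S² (x(S) = S*(2*S) = 2*S²)
x(Q/8)/44273 = (2*(-309/8)²)/44273 = (2*(-309*⅛)²)*(1/44273) = (2*(-309/8)²)*(1/44273) = (2*(95481/64))*(1/44273) = (95481/32)*(1/44273) = 95481/1416736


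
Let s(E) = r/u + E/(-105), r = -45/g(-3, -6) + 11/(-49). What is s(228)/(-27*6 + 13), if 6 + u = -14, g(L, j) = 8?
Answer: 14731/1168160 ≈ 0.012610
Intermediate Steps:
u = -20 (u = -6 - 14 = -20)
r = -2293/392 (r = -45/8 + 11/(-49) = -45*⅛ + 11*(-1/49) = -45/8 - 11/49 = -2293/392 ≈ -5.8495)
s(E) = 2293/7840 - E/105 (s(E) = -2293/392/(-20) + E/(-105) = -2293/392*(-1/20) + E*(-1/105) = 2293/7840 - E/105)
s(228)/(-27*6 + 13) = (2293/7840 - 1/105*228)/(-27*6 + 13) = (2293/7840 - 76/35)/(-162 + 13) = -14731/7840/(-149) = -14731/7840*(-1/149) = 14731/1168160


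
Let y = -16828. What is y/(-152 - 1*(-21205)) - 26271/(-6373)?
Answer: 445838519/134170769 ≈ 3.3229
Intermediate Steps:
y/(-152 - 1*(-21205)) - 26271/(-6373) = -16828/(-152 - 1*(-21205)) - 26271/(-6373) = -16828/(-152 + 21205) - 26271*(-1/6373) = -16828/21053 + 26271/6373 = 445838519/134170769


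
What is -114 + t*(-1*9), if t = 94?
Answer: -960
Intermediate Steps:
-114 + t*(-1*9) = -114 + 94*(-1*9) = -114 + 94*(-9) = -114 - 846 = -960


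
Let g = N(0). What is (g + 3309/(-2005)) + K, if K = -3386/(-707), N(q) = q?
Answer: 4449467/1417535 ≈ 3.1389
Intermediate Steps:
K = 3386/707 (K = -3386*(-1/707) = 3386/707 ≈ 4.7893)
g = 0
(g + 3309/(-2005)) + K = (0 + 3309/(-2005)) + 3386/707 = (0 + 3309*(-1/2005)) + 3386/707 = (0 - 3309/2005) + 3386/707 = -3309/2005 + 3386/707 = 4449467/1417535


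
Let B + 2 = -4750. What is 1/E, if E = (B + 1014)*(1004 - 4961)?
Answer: 1/14791266 ≈ 6.7608e-8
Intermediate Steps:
B = -4752 (B = -2 - 4750 = -4752)
E = 14791266 (E = (-4752 + 1014)*(1004 - 4961) = -3738*(-3957) = 14791266)
1/E = 1/14791266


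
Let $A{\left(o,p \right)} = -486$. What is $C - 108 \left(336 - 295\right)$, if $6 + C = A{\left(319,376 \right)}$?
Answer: $-4920$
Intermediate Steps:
$C = -492$ ($C = -6 - 486 = -492$)
$C - 108 \left(336 - 295\right) = -492 - 108 \left(336 - 295\right) = -492 - 108 \cdot 41 = -492 - 4428 = -4920$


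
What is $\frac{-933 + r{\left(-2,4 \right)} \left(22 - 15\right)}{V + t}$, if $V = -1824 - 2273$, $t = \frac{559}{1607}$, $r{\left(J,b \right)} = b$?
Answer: $\frac{290867}{1316664} \approx 0.22091$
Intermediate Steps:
$t = \frac{559}{1607}$ ($t = 559 \cdot \frac{1}{1607} = \frac{559}{1607} \approx 0.34785$)
$V = -4097$
$\frac{-933 + r{\left(-2,4 \right)} \left(22 - 15\right)}{V + t} = \frac{-933 + 4 \left(22 - 15\right)}{-4097 + \frac{559}{1607}} = \frac{-933 + 4 \cdot 7}{- \frac{6583320}{1607}} = \left(-933 + 28\right) \left(- \frac{1607}{6583320}\right) = \left(-905\right) \left(- \frac{1607}{6583320}\right) = \frac{290867}{1316664}$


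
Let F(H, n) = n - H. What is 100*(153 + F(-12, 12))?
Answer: 17700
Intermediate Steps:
100*(153 + F(-12, 12)) = 100*(153 + (12 - 1*(-12))) = 100*(153 + (12 + 12)) = 100*(153 + 24) = 100*177 = 17700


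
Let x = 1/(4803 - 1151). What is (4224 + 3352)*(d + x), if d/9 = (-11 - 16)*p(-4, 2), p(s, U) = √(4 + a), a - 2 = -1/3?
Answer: 1894/913 - 613656*√51 ≈ -4.3824e+6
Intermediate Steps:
a = 5/3 (a = 2 - 1/3 = 2 - 1*⅓ = 2 - ⅓ = 5/3 ≈ 1.6667)
p(s, U) = √51/3 (p(s, U) = √(4 + 5/3) = √(17/3) = √51/3)
d = -81*√51 (d = 9*((-11 - 16)*(√51/3)) = 9*(-9*√51) = -81*√51 ≈ -578.46)
x = 1/3652 ≈ 0.00027382
(4224 + 3352)*(d + x) = (4224 + 3352)*(-81*√51 + 1/3652) = 7576*(1/3652 - 81*√51) = 1894/913 - 613656*√51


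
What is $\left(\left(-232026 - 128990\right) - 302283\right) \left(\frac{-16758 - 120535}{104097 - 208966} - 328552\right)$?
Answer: $\frac{22853822707821105}{104869} \approx 2.1793 \cdot 10^{11}$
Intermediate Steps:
$\left(\left(-232026 - 128990\right) - 302283\right) \left(\frac{-16758 - 120535}{104097 - 208966} - 328552\right) = \left(\left(-232026 - 128990\right) - 302283\right) \left(- \frac{137293}{-104869} - 328552\right) = \left(-361016 - 302283\right) \left(\left(-137293\right) \left(- \frac{1}{104869}\right) - 328552\right) = - 663299 \left(\frac{137293}{104869} - 328552\right) = \left(-663299\right) \left(- \frac{34454782395}{104869}\right) = \frac{22853822707821105}{104869}$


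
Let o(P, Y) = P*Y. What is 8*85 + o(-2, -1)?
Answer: 682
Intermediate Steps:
8*85 + o(-2, -1) = 8*85 - 2*(-1) = 680 + 2 = 682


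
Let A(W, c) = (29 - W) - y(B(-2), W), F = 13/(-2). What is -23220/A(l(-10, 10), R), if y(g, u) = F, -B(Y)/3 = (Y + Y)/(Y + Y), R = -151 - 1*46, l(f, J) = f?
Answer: -46440/91 ≈ -510.33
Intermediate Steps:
R = -197 (R = -151 - 46 = -197)
B(Y) = -3 (B(Y) = -3*(Y + Y)/(Y + Y) = -3*2*Y/(2*Y) = -3*2*Y*1/(2*Y) = -3*1 = -3)
F = -13/2 (F = 13*(-½) = -13/2 ≈ -6.5000)
y(g, u) = -13/2
A(W, c) = 71/2 - W (A(W, c) = (29 - W) - 1*(-13/2) = (29 - W) + 13/2 = 71/2 - W)
-23220/A(l(-10, 10), R) = -23220/(71/2 - 1*(-10)) = -23220/(71/2 + 10) = -23220/91/2 = -23220*2/91 = -46440/91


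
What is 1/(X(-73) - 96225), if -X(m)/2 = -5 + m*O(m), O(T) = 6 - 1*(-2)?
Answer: -1/95047 ≈ -1.0521e-5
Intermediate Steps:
O(T) = 8 (O(T) = 6 + 2 = 8)
X(m) = 10 - 16*m (X(m) = -2*(-5 + m*8) = -2*(-5 + 8*m) = 10 - 16*m)
1/(X(-73) - 96225) = 1/((10 - 16*(-73)) - 96225) = 1/((10 + 1168) - 96225) = 1/(1178 - 96225) = 1/(-95047) = -1/95047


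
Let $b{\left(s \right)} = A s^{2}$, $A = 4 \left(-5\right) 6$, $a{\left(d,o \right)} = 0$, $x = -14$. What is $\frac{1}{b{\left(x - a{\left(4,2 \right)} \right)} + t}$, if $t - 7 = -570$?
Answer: $- \frac{1}{24083} \approx -4.1523 \cdot 10^{-5}$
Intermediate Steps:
$t = -563$ ($t = 7 - 570 = -563$)
$A = -120$ ($A = \left(-20\right) 6 = -120$)
$b{\left(s \right)} = - 120 s^{2}$
$\frac{1}{b{\left(x - a{\left(4,2 \right)} \right)} + t} = \frac{1}{- 120 \left(-14 - 0\right)^{2} - 563} = \frac{1}{- 120 \left(-14 + 0\right)^{2} - 563} = \frac{1}{- 120 \left(-14\right)^{2} - 563} = \frac{1}{\left(-120\right) 196 - 563} = \frac{1}{-23520 - 563} = \frac{1}{-24083} = - \frac{1}{24083}$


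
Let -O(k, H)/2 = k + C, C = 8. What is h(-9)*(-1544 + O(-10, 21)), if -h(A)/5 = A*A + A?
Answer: 554400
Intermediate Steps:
O(k, H) = -16 - 2*k (O(k, H) = -2*(k + 8) = -2*(8 + k) = -16 - 2*k)
h(A) = -5*A - 5*A**2 (h(A) = -5*(A*A + A) = -5*(A**2 + A) = -5*(A + A**2) = -5*A - 5*A**2)
h(-9)*(-1544 + O(-10, 21)) = (-5*(-9)*(1 - 9))*(-1544 + (-16 - 2*(-10))) = (-5*(-9)*(-8))*(-1544 + (-16 + 20)) = -360*(-1544 + 4) = -360*(-1540) = 554400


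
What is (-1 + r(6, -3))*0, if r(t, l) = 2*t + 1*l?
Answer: 0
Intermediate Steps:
r(t, l) = l + 2*t (r(t, l) = 2*t + l = l + 2*t)
(-1 + r(6, -3))*0 = (-1 + (-3 + 2*6))*0 = (-1 + (-3 + 12))*0 = (-1 + 9)*0 = 8*0 = 0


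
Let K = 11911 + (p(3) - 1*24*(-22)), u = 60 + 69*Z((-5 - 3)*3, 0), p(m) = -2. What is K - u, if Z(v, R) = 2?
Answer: 12239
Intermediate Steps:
u = 198 (u = 60 + 69*2 = 60 + 138 = 198)
K = 12437 (K = 11911 + (-2 - 1*24*(-22)) = 11911 + (-2 - 24*(-22)) = 11911 + (-2 + 528) = 11911 + 526 = 12437)
K - u = 12437 - 1*198 = 12437 - 198 = 12239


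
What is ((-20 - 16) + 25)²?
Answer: 121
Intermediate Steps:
((-20 - 16) + 25)² = (-36 + 25)² = (-11)² = 121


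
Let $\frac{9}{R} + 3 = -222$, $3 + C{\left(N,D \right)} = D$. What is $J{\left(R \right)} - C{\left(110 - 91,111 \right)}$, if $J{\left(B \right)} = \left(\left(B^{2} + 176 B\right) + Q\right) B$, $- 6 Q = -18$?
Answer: $- \frac{1684976}{15625} \approx -107.84$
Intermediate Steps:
$C{\left(N,D \right)} = -3 + D$
$R = - \frac{1}{25}$ ($R = \frac{9}{-3 - 222} = \frac{9}{-225} = 9 \left(- \frac{1}{225}\right) = - \frac{1}{25} \approx -0.04$)
$Q = 3$ ($Q = \left(- \frac{1}{6}\right) \left(-18\right) = 3$)
$J{\left(B \right)} = B \left(3 + B^{2} + 176 B\right)$ ($J{\left(B \right)} = \left(\left(B^{2} + 176 B\right) + 3\right) B = \left(3 + B^{2} + 176 B\right) B = B \left(3 + B^{2} + 176 B\right)$)
$J{\left(R \right)} - C{\left(110 - 91,111 \right)} = - \frac{3 + \left(- \frac{1}{25}\right)^{2} + 176 \left(- \frac{1}{25}\right)}{25} - \left(-3 + 111\right) = - \frac{3 + \frac{1}{625} - \frac{176}{25}}{25} - 108 = \left(- \frac{1}{25}\right) \left(- \frac{2524}{625}\right) - 108 = \frac{2524}{15625} - 108 = - \frac{1684976}{15625}$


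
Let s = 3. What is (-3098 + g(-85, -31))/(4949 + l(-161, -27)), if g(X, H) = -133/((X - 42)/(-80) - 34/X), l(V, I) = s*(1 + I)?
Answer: -503222/774489 ≈ -0.64975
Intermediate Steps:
l(V, I) = 3 + 3*I (l(V, I) = 3*(1 + I) = 3 + 3*I)
g(X, H) = -133/(21/40 - 34/X - X/80) (g(X, H) = -133/((-42 + X)*(-1/80) - 34/X) = -133/((21/40 - X/80) - 34/X) = -133/(21/40 - 34/X - X/80))
(-3098 + g(-85, -31))/(4949 + l(-161, -27)) = (-3098 + 10640*(-85)/(2720 + (-85)² - 42*(-85)))/(4949 + (3 + 3*(-27))) = (-3098 + 10640*(-85)/(2720 + 7225 + 3570))/(4949 + (3 - 81)) = (-3098 + 10640*(-85)/13515)/(4949 - 78) = (-3098 + 10640*(-85)*(1/13515))/4871 = (-3098 - 10640/159)*(1/4871) = -503222/159*1/4871 = -503222/774489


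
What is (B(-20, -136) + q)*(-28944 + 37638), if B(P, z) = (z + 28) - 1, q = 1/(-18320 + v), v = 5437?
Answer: -12208532112/12883 ≈ -9.4765e+5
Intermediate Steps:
q = -1/12883 (q = 1/(-18320 + 5437) = 1/(-12883) = -1/12883 ≈ -7.7622e-5)
B(P, z) = 27 + z (B(P, z) = (28 + z) - 1 = 27 + z)
(B(-20, -136) + q)*(-28944 + 37638) = ((27 - 136) - 1/12883)*(-28944 + 37638) = (-109 - 1/12883)*8694 = -1404248/12883*8694 = -12208532112/12883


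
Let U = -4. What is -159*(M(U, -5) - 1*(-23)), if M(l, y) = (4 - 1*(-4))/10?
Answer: -18921/5 ≈ -3784.2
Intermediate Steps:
M(l, y) = ⅘ (M(l, y) = (4 + 4)*(⅒) = 8*(⅒) = ⅘)
-159*(M(U, -5) - 1*(-23)) = -159*(⅘ - 1*(-23)) = -159*(⅘ + 23) = -159*119/5 = -18921/5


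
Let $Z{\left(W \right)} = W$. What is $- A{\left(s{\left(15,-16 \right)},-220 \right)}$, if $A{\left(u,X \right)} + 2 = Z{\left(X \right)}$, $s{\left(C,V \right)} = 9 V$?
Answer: $222$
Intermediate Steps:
$A{\left(u,X \right)} = -2 + X$
$- A{\left(s{\left(15,-16 \right)},-220 \right)} = - (-2 - 220) = \left(-1\right) \left(-222\right) = 222$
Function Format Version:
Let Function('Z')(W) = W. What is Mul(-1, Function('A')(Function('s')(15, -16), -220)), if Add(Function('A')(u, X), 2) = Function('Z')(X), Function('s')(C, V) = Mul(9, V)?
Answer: 222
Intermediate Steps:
Function('A')(u, X) = Add(-2, X)
Mul(-1, Function('A')(Function('s')(15, -16), -220)) = Mul(-1, Add(-2, -220)) = Mul(-1, -222) = 222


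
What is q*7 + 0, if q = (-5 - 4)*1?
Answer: -63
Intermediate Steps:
q = -9 (q = -9*1 = -9)
q*7 + 0 = -9*7 + 0 = -63 + 0 = -63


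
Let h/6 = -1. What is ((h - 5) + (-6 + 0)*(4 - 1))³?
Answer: -24389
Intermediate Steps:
h = -6 (h = 6*(-1) = -6)
((h - 5) + (-6 + 0)*(4 - 1))³ = ((-6 - 5) + (-6 + 0)*(4 - 1))³ = (-11 - 6*3)³ = (-11 - 18)³ = (-29)³ = -24389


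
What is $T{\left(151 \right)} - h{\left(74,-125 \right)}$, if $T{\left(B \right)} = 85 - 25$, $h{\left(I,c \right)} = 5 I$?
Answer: $-310$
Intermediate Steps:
$T{\left(B \right)} = 60$ ($T{\left(B \right)} = 85 - 25 = 60$)
$T{\left(151 \right)} - h{\left(74,-125 \right)} = 60 - 5 \cdot 74 = 60 - 370 = -310$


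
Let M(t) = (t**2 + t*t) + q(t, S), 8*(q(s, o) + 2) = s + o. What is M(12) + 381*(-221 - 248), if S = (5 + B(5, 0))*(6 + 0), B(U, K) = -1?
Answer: -356797/2 ≈ -1.7840e+5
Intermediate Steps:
S = 24 (S = (5 - 1)*(6 + 0) = 4*6 = 24)
q(s, o) = -2 + o/8 + s/8 (q(s, o) = -2 + (s + o)/8 = -2 + (o + s)/8 = -2 + (o/8 + s/8) = -2 + o/8 + s/8)
M(t) = 1 + 2*t**2 + t/8 (M(t) = (t**2 + t*t) + (-2 + (1/8)*24 + t/8) = (t**2 + t**2) + (-2 + 3 + t/8) = 2*t**2 + (1 + t/8) = 1 + 2*t**2 + t/8)
M(12) + 381*(-221 - 248) = (1 + 2*12**2 + (1/8)*12) + 381*(-221 - 248) = (1 + 2*144 + 3/2) + 381*(-469) = (1 + 288 + 3/2) - 178689 = 581/2 - 178689 = -356797/2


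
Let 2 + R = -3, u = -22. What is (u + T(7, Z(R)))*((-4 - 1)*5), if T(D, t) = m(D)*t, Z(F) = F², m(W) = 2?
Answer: -700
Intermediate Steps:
R = -5 (R = -2 - 3 = -5)
T(D, t) = 2*t
(u + T(7, Z(R)))*((-4 - 1)*5) = (-22 + 2*(-5)²)*((-4 - 1)*5) = (-22 + 2*25)*(-5*5) = (-22 + 50)*(-25) = 28*(-25) = -700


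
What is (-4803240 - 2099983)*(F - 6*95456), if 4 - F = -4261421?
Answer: -25463842744647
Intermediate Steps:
F = 4261425 (F = 4 - 1*(-4261421) = 4 + 4261421 = 4261425)
(-4803240 - 2099983)*(F - 6*95456) = (-4803240 - 2099983)*(4261425 - 6*95456) = -6903223*(4261425 - 572736) = -6903223*3688689 = -25463842744647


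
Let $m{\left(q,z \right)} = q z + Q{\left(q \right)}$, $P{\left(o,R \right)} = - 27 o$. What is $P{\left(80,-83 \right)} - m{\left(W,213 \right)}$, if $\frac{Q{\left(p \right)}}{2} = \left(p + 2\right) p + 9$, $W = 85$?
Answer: $-35073$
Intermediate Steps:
$Q{\left(p \right)} = 18 + 2 p \left(2 + p\right)$ ($Q{\left(p \right)} = 2 \left(\left(p + 2\right) p + 9\right) = 2 \left(\left(2 + p\right) p + 9\right) = 2 \left(p \left(2 + p\right) + 9\right) = 2 \left(9 + p \left(2 + p\right)\right) = 18 + 2 p \left(2 + p\right)$)
$m{\left(q,z \right)} = 18 + 2 q^{2} + 4 q + q z$ ($m{\left(q,z \right)} = q z + \left(18 + 2 q^{2} + 4 q\right) = 18 + 2 q^{2} + 4 q + q z$)
$P{\left(80,-83 \right)} - m{\left(W,213 \right)} = \left(-27\right) 80 - \left(18 + 2 \cdot 85^{2} + 4 \cdot 85 + 85 \cdot 213\right) = -2160 - \left(18 + 2 \cdot 7225 + 340 + 18105\right) = -2160 - \left(18 + 14450 + 340 + 18105\right) = -2160 - 32913 = -35073$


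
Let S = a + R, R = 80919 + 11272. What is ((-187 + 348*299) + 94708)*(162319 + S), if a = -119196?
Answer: 26869706922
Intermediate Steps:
R = 92191
S = -27005 (S = -119196 + 92191 = -27005)
((-187 + 348*299) + 94708)*(162319 + S) = ((-187 + 348*299) + 94708)*(162319 - 27005) = ((-187 + 104052) + 94708)*135314 = (103865 + 94708)*135314 = 198573*135314 = 26869706922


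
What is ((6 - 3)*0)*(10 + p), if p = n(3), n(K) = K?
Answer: 0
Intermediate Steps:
p = 3
((6 - 3)*0)*(10 + p) = ((6 - 3)*0)*(10 + 3) = (3*0)*13 = 0*13 = 0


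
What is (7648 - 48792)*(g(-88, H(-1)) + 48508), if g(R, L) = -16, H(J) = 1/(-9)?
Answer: -1995154848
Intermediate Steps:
H(J) = -⅑
(7648 - 48792)*(g(-88, H(-1)) + 48508) = (7648 - 48792)*(-16 + 48508) = -41144*48492 = -1995154848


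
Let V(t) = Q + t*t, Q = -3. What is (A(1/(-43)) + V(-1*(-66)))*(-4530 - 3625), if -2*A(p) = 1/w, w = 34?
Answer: -2413904465/68 ≈ -3.5499e+7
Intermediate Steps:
V(t) = -3 + t² (V(t) = -3 + t*t = -3 + t²)
A(p) = -1/68 (A(p) = -½/34 = -½*1/34 = -1/68)
(A(1/(-43)) + V(-1*(-66)))*(-4530 - 3625) = (-1/68 + (-3 + (-1*(-66))²))*(-4530 - 3625) = (-1/68 + (-3 + 66²))*(-8155) = (-1/68 + (-3 + 4356))*(-8155) = (-1/68 + 4353)*(-8155) = (296003/68)*(-8155) = -2413904465/68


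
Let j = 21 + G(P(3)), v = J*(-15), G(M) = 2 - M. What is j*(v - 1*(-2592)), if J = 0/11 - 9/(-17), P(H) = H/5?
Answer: 4920048/85 ≈ 57883.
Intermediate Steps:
P(H) = H/5 (P(H) = H*(1/5) = H/5)
J = 9/17 (J = 0*(1/11) - 9*(-1/17) = 0 + 9/17 = 9/17 ≈ 0.52941)
v = -135/17 (v = (9/17)*(-15) = -135/17 ≈ -7.9412)
j = 112/5 (j = 21 + (2 - 3/5) = 21 + 7/5 = 112/5 ≈ 22.400)
j*(v - 1*(-2592)) = 112*(-135/17 - 1*(-2592))/5 = 112*(-135/17 + 2592)/5 = (112/5)*(43929/17) = 4920048/85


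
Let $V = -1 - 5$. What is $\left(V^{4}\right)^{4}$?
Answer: $2821109907456$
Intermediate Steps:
$V = -6$ ($V = -1 - 5 = -6$)
$\left(V^{4}\right)^{4} = \left(\left(-6\right)^{4}\right)^{4} = 1296^{4} = 2821109907456$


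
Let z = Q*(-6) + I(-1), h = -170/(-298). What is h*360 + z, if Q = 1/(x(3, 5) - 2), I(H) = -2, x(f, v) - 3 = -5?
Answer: 61051/298 ≈ 204.87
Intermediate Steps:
h = 85/149 (h = -170*(-1/298) = 85/149 ≈ 0.57047)
x(f, v) = -2 (x(f, v) = 3 - 5 = -2)
Q = -1/4 (Q = 1/(-2 - 2) = 1/(-4) = -1/4 ≈ -0.25000)
z = -1/2 (z = -1/4*(-6) - 2 = 3/2 - 2 = -1/2 ≈ -0.50000)
h*360 + z = (85/149)*360 - 1/2 = 30600/149 - 1/2 = 61051/298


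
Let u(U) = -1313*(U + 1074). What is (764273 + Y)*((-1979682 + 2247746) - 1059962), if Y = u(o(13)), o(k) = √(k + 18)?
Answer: 511478207322 + 1039762074*√31 ≈ 5.1727e+11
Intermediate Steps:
o(k) = √(18 + k)
u(U) = -1410162 - 1313*U (u(U) = -1313*(1074 + U) = -1410162 - 1313*U)
Y = -1410162 - 1313*√31 (Y = -1410162 - 1313*√(18 + 13) = -1410162 - 1313*√31 ≈ -1.4175e+6)
(764273 + Y)*((-1979682 + 2247746) - 1059962) = (764273 + (-1410162 - 1313*√31))*((-1979682 + 2247746) - 1059962) = (-645889 - 1313*√31)*(268064 - 1059962) = (-645889 - 1313*√31)*(-791898) = 511478207322 + 1039762074*√31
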